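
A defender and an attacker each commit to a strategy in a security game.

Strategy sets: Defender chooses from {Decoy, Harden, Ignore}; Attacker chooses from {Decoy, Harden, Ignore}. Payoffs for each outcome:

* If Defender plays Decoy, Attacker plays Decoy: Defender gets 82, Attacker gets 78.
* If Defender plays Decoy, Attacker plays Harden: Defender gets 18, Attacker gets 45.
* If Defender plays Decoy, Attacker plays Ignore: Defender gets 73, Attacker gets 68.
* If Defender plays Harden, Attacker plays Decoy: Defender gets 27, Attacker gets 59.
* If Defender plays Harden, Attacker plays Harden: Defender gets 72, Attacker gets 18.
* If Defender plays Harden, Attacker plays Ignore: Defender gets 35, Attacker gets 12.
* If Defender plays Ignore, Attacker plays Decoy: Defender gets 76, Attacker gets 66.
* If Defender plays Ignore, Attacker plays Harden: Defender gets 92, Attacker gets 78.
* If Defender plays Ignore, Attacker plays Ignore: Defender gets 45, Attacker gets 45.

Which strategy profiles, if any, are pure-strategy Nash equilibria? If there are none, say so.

For each player, find the best response to each opponent profile; mutual best responses are the pure NE.
Defender against Decoy: payoffs 82, 27, 76 → best response Decoy.
Defender against Harden: payoffs 18, 72, 92 → best response Ignore.
Defender against Ignore: payoffs 73, 35, 45 → best response Decoy.
Attacker against Decoy: payoffs 78, 45, 68 → best response Decoy.
Attacker against Harden: payoffs 59, 18, 12 → best response Decoy.
Attacker against Ignore: payoffs 66, 78, 45 → best response Harden.
Mutual best responses: (Decoy, Decoy); (Ignore, Harden).

(Decoy, Decoy) and (Ignore, Harden)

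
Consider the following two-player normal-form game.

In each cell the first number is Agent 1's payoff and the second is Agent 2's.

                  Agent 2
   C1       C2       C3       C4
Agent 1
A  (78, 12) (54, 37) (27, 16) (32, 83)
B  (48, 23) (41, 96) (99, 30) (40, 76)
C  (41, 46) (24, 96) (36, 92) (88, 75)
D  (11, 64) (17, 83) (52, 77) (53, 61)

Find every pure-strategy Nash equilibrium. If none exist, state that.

Agent 1 against C1: payoffs 78, 48, 41, 11 → best response A.
Agent 1 against C2: payoffs 54, 41, 24, 17 → best response A.
Agent 1 against C3: payoffs 27, 99, 36, 52 → best response B.
Agent 1 against C4: payoffs 32, 40, 88, 53 → best response C.
Agent 2 against A: payoffs 12, 37, 16, 83 → best response C4.
Agent 2 against B: payoffs 23, 96, 30, 76 → best response C2.
Agent 2 against C: payoffs 46, 96, 92, 75 → best response C2.
Agent 2 against D: payoffs 64, 83, 77, 61 → best response C2.
No profile is a mutual best response for all players.

none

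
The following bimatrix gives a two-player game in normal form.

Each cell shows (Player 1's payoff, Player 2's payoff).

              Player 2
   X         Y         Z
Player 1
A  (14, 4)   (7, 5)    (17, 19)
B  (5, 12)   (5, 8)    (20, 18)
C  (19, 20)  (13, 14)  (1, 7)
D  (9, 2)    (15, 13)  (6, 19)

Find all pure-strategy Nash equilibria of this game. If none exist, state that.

Player 1 against X: payoffs 14, 5, 19, 9 → best response C.
Player 1 against Y: payoffs 7, 5, 13, 15 → best response D.
Player 1 against Z: payoffs 17, 20, 1, 6 → best response B.
Player 2 against A: payoffs 4, 5, 19 → best response Z.
Player 2 against B: payoffs 12, 8, 18 → best response Z.
Player 2 against C: payoffs 20, 14, 7 → best response X.
Player 2 against D: payoffs 2, 13, 19 → best response Z.
Mutual best responses: (B, Z); (C, X).

(B, Z), (C, X)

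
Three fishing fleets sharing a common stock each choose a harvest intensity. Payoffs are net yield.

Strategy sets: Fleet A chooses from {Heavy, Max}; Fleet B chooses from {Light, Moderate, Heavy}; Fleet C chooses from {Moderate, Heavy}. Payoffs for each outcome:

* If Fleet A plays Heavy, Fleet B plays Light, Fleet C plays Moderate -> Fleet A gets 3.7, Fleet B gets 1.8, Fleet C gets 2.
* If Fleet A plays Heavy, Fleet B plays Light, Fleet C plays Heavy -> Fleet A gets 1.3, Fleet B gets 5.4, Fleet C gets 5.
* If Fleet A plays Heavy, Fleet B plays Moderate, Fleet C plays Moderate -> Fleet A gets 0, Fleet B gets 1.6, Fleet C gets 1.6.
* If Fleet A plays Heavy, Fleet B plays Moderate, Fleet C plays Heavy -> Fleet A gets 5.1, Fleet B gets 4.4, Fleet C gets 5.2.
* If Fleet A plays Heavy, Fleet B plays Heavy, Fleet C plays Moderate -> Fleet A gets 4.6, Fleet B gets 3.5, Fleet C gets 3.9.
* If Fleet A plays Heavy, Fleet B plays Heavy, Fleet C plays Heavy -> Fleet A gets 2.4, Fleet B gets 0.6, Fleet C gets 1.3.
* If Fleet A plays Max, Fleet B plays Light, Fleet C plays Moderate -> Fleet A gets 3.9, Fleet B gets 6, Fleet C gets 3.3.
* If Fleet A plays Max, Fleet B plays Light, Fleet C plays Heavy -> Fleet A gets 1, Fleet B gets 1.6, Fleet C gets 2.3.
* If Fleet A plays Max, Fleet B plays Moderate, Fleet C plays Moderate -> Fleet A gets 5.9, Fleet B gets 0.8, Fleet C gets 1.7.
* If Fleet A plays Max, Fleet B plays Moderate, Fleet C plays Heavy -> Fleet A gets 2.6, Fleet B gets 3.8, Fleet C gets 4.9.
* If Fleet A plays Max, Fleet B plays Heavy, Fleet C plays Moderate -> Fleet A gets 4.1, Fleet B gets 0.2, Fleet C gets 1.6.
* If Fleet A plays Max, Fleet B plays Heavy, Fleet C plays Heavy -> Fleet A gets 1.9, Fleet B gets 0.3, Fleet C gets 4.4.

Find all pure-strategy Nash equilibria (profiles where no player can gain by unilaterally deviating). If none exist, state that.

Fleet A against (Light, Moderate): payoffs 3.7, 3.9 → best response Max.
Fleet A against (Light, Heavy): payoffs 1.3, 1 → best response Heavy.
Fleet A against (Moderate, Moderate): payoffs 0, 5.9 → best response Max.
Fleet A against (Moderate, Heavy): payoffs 5.1, 2.6 → best response Heavy.
Fleet A against (Heavy, Moderate): payoffs 4.6, 4.1 → best response Heavy.
Fleet A against (Heavy, Heavy): payoffs 2.4, 1.9 → best response Heavy.
Fleet B against (Heavy, Moderate): payoffs 1.8, 1.6, 3.5 → best response Heavy.
Fleet B against (Heavy, Heavy): payoffs 5.4, 4.4, 0.6 → best response Light.
Fleet B against (Max, Moderate): payoffs 6, 0.8, 0.2 → best response Light.
Fleet B against (Max, Heavy): payoffs 1.6, 3.8, 0.3 → best response Moderate.
Fleet C against (Heavy, Light): payoffs 2, 5 → best response Heavy.
Fleet C against (Heavy, Moderate): payoffs 1.6, 5.2 → best response Heavy.
Fleet C against (Heavy, Heavy): payoffs 3.9, 1.3 → best response Moderate.
Fleet C against (Max, Light): payoffs 3.3, 2.3 → best response Moderate.
Fleet C against (Max, Moderate): payoffs 1.7, 4.9 → best response Heavy.
Fleet C against (Max, Heavy): payoffs 1.6, 4.4 → best response Heavy.
Mutual best responses: (Heavy, Light, Heavy); (Heavy, Heavy, Moderate); (Max, Light, Moderate).

Pure-strategy Nash equilibria: (Heavy, Light, Heavy); (Heavy, Heavy, Moderate); (Max, Light, Moderate)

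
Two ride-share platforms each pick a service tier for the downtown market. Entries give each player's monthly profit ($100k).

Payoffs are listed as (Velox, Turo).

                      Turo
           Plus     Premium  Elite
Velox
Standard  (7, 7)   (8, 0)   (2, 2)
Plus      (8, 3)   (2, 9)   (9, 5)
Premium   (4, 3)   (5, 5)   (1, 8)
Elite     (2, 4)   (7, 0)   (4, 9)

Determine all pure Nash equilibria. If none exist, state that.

No pure-strategy Nash equilibrium.

(Standard, Plus): Velox can switch to Plus (7 → 8). Not NE.
(Standard, Premium): Turo can switch to Plus (0 → 7). Not NE.
(Standard, Elite): Velox can switch to Plus (2 → 9). Not NE.
(Plus, Plus): Turo can switch to Premium (3 → 9). Not NE.
(Plus, Premium): Velox can switch to Standard (2 → 8). Not NE.
(Plus, Elite): Turo can switch to Premium (5 → 9). Not NE.
(Premium, Plus): Velox can switch to Standard (4 → 7). Not NE.
(Premium, Premium): Velox can switch to Standard (5 → 8). Not NE.
(Premium, Elite): Velox can switch to Standard (1 → 2). Not NE.
(Elite, Plus): Velox can switch to Standard (2 → 7). Not NE.
(The remaining 2 profiles each have a profitable deviation by the same check.)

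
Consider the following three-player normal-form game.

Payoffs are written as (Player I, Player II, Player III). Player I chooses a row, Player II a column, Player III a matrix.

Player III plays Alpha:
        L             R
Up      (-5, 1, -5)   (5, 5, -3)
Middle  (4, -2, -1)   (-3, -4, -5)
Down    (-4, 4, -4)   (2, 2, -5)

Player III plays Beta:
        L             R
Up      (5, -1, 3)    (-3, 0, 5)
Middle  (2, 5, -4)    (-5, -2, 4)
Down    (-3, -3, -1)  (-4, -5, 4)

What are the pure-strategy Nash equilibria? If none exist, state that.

(Up, L, Alpha): Player I can switch to Middle (-5 → 4). Not NE.
(Up, L, Beta): Player II can switch to R (-1 → 0). Not NE.
(Up, R, Alpha): Player III can switch to Beta (-3 → 5). Not NE.
(Up, R, Beta): Player I gets -3, best alternative -4; Player II gets 0, best alternative -1; Player III gets 5, best alternative -3. No profitable deviation — NE.
(Middle, L, Alpha): Player I gets 4, best alternative -4; Player II gets -2, best alternative -4; Player III gets -1, best alternative -4. No profitable deviation — NE.
(Middle, L, Beta): Player I can switch to Up (2 → 5). Not NE.
(Middle, R, Alpha): Player I can switch to Up (-3 → 5). Not NE.
(Middle, R, Beta): Player I can switch to Up (-5 → -3). Not NE.
(Down, L, Alpha): Player I can switch to Middle (-4 → 4). Not NE.
(Down, L, Beta): Player I can switch to Up (-3 → 5). Not NE.
(The remaining 2 profiles each have a profitable deviation by the same check.)

The pure Nash equilibria are (Up, R, Beta) and (Middle, L, Alpha).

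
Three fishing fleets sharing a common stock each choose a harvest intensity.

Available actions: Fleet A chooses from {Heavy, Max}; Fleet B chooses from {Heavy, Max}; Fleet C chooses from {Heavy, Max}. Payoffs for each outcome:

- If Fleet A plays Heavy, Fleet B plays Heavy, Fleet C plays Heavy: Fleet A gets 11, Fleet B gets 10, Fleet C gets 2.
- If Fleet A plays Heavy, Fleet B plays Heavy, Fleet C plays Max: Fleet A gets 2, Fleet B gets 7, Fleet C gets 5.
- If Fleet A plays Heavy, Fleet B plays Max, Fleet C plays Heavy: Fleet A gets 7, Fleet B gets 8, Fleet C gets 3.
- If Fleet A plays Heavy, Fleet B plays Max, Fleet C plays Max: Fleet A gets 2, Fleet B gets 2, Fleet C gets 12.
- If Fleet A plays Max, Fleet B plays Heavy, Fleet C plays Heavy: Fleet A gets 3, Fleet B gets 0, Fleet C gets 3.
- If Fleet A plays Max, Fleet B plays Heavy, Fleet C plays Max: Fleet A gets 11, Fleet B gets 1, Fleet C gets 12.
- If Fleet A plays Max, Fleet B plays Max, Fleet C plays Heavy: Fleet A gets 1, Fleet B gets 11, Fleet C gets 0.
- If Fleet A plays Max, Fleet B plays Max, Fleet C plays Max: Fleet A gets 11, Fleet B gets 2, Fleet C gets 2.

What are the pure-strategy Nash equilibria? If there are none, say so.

Pure NE: (Max, Max, Max)

(Heavy, Heavy, Heavy): Fleet C can switch to Max (2 → 5). Not NE.
(Heavy, Heavy, Max): Fleet A can switch to Max (2 → 11). Not NE.
(Heavy, Max, Heavy): Fleet B can switch to Heavy (8 → 10). Not NE.
(Heavy, Max, Max): Fleet A can switch to Max (2 → 11). Not NE.
(Max, Heavy, Heavy): Fleet A can switch to Heavy (3 → 11). Not NE.
(Max, Heavy, Max): Fleet B can switch to Max (1 → 2). Not NE.
(Max, Max, Max): Fleet A gets 11, best alternative 2; Fleet B gets 2, best alternative 1; Fleet C gets 2, best alternative 0. No profitable deviation — NE.
(The remaining 1 profile has a profitable deviation by the same check.)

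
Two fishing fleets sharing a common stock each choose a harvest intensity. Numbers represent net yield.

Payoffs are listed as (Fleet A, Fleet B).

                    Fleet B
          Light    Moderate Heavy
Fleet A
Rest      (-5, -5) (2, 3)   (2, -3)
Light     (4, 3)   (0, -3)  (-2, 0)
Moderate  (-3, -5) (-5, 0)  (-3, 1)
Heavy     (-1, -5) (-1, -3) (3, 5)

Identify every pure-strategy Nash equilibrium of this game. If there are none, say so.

Pure-strategy Nash equilibria: (Rest, Moderate), (Light, Light), (Heavy, Heavy)

Fleet A against Light: payoffs -5, 4, -3, -1 → best response Light.
Fleet A against Moderate: payoffs 2, 0, -5, -1 → best response Rest.
Fleet A against Heavy: payoffs 2, -2, -3, 3 → best response Heavy.
Fleet B against Rest: payoffs -5, 3, -3 → best response Moderate.
Fleet B against Light: payoffs 3, -3, 0 → best response Light.
Fleet B against Moderate: payoffs -5, 0, 1 → best response Heavy.
Fleet B against Heavy: payoffs -5, -3, 5 → best response Heavy.
Mutual best responses: (Rest, Moderate); (Light, Light); (Heavy, Heavy).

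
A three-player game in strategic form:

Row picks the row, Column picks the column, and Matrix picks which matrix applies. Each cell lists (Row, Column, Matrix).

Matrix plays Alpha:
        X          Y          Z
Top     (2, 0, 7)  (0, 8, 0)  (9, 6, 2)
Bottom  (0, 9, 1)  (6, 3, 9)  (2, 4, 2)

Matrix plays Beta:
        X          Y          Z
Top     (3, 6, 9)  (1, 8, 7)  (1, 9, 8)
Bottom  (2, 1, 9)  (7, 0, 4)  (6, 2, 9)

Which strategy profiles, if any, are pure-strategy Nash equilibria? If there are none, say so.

Row against (X, Alpha): payoffs 2, 0 → best response Top.
Row against (X, Beta): payoffs 3, 2 → best response Top.
Row against (Y, Alpha): payoffs 0, 6 → best response Bottom.
Row against (Y, Beta): payoffs 1, 7 → best response Bottom.
Row against (Z, Alpha): payoffs 9, 2 → best response Top.
Row against (Z, Beta): payoffs 1, 6 → best response Bottom.
Column against (Top, Alpha): payoffs 0, 8, 6 → best response Y.
Column against (Top, Beta): payoffs 6, 8, 9 → best response Z.
Column against (Bottom, Alpha): payoffs 9, 3, 4 → best response X.
Column against (Bottom, Beta): payoffs 1, 0, 2 → best response Z.
Matrix against (Top, X): payoffs 7, 9 → best response Beta.
Matrix against (Top, Y): payoffs 0, 7 → best response Beta.
Matrix against (Top, Z): payoffs 2, 8 → best response Beta.
Matrix against (Bottom, X): payoffs 1, 9 → best response Beta.
Matrix against (Bottom, Y): payoffs 9, 4 → best response Alpha.
Matrix against (Bottom, Z): payoffs 2, 9 → best response Beta.
Mutual best responses: (Bottom, Z, Beta).

The unique pure-strategy Nash equilibrium is (Bottom, Z, Beta).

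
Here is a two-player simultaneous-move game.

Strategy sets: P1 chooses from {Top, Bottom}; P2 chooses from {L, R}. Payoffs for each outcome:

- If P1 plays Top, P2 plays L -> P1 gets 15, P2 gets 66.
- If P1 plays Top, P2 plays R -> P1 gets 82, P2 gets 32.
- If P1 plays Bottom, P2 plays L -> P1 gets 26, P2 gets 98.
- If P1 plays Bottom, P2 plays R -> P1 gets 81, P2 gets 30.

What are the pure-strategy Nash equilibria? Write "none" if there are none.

Pure NE: (Bottom, L)

Mark each player's best response to every combination of opponents' strategies; a profile where every player is best-responding is a pure Nash equilibrium.
P1 against L: payoffs 15, 26 → best response Bottom.
P1 against R: payoffs 82, 81 → best response Top.
P2 against Top: payoffs 66, 32 → best response L.
P2 against Bottom: payoffs 98, 30 → best response L.
Mutual best responses: (Bottom, L).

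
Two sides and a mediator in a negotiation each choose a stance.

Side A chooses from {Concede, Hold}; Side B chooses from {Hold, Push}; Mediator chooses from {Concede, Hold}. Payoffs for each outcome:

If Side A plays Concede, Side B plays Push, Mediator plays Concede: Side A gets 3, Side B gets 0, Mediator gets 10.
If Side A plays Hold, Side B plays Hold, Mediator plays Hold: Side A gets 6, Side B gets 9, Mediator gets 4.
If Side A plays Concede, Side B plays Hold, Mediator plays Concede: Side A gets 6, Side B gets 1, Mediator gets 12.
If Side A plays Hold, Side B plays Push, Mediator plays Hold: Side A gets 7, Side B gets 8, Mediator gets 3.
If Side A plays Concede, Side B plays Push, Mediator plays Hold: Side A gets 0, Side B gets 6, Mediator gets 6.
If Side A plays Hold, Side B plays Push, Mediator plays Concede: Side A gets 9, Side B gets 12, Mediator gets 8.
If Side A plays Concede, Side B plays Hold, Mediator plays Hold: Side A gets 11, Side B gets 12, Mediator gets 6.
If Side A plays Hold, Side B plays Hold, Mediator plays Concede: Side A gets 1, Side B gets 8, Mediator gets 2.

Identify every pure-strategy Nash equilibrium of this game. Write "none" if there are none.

The pure Nash equilibria are (Concede, Hold, Concede), (Hold, Push, Concede).

For each strategy profile, look for a profitable unilateral deviation.
(Concede, Hold, Concede): Side A gets 6, best alternative 1; Side B gets 1, best alternative 0; Mediator gets 12, best alternative 6. No profitable deviation — NE.
(Concede, Hold, Hold): Mediator can switch to Concede (6 → 12). Not NE.
(Concede, Push, Concede): Side A can switch to Hold (3 → 9). Not NE.
(Concede, Push, Hold): Side A can switch to Hold (0 → 7). Not NE.
(Hold, Hold, Concede): Side A can switch to Concede (1 → 6). Not NE.
(Hold, Hold, Hold): Side A can switch to Concede (6 → 11). Not NE.
(Hold, Push, Concede): Side A gets 9, best alternative 3; Side B gets 12, best alternative 8; Mediator gets 8, best alternative 3. No profitable deviation — NE.
(Hold, Push, Hold): Side B can switch to Hold (8 → 9). Not NE.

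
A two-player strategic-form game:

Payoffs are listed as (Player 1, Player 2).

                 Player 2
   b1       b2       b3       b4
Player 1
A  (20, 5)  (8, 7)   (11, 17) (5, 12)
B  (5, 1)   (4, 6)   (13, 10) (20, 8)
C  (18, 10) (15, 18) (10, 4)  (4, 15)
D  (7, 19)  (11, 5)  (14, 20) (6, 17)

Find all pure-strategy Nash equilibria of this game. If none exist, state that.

The pure Nash equilibria are (C, b2); (D, b3).

(A, b1): Player 2 can switch to b2 (5 → 7). Not NE.
(A, b2): Player 1 can switch to C (8 → 15). Not NE.
(A, b3): Player 1 can switch to B (11 → 13). Not NE.
(A, b4): Player 1 can switch to B (5 → 20). Not NE.
(B, b1): Player 1 can switch to A (5 → 20). Not NE.
(B, b2): Player 1 can switch to A (4 → 8). Not NE.
(B, b3): Player 1 can switch to D (13 → 14). Not NE.
(B, b4): Player 2 can switch to b3 (8 → 10). Not NE.
(C, b2): Player 1 gets 15, best alternative 11; Player 2 gets 18, best alternative 15. No profitable deviation — NE.
(D, b3): Player 1 gets 14, best alternative 13; Player 2 gets 20, best alternative 19. No profitable deviation — NE.
(The remaining 6 profiles each have a profitable deviation by the same check.)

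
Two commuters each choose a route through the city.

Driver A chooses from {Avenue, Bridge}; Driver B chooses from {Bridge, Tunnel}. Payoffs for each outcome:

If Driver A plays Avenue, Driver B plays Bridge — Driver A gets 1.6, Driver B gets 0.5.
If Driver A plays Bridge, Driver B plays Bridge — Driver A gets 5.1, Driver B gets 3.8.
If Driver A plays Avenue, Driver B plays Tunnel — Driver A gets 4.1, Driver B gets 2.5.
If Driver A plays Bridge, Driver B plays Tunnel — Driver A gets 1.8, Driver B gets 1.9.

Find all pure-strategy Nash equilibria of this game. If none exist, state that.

For each strategy profile, look for a profitable unilateral deviation.
(Avenue, Bridge): Driver A can switch to Bridge (1.6 → 5.1). Not NE.
(Avenue, Tunnel): Driver A gets 4.1, best alternative 1.8; Driver B gets 2.5, best alternative 0.5. No profitable deviation — NE.
(Bridge, Bridge): Driver A gets 5.1, best alternative 1.6; Driver B gets 3.8, best alternative 1.9. No profitable deviation — NE.
(Bridge, Tunnel): Driver A can switch to Avenue (1.8 → 4.1). Not NE.

Pure-strategy Nash equilibria: (Avenue, Tunnel), (Bridge, Bridge)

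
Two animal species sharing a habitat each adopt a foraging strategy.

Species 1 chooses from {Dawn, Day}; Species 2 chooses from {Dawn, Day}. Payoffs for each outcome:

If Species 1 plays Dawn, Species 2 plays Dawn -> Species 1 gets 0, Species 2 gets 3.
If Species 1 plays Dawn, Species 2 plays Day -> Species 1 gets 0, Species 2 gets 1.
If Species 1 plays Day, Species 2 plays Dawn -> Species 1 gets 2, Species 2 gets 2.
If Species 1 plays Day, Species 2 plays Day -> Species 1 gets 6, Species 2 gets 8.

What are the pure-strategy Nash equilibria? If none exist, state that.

The unique pure-strategy Nash equilibrium is (Day, Day).

(Dawn, Dawn): Species 1 can switch to Day (0 → 2). Not NE.
(Dawn, Day): Species 1 can switch to Day (0 → 6). Not NE.
(Day, Dawn): Species 2 can switch to Day (2 → 8). Not NE.
(Day, Day): Species 1 gets 6, best alternative 0; Species 2 gets 8, best alternative 2. No profitable deviation — NE.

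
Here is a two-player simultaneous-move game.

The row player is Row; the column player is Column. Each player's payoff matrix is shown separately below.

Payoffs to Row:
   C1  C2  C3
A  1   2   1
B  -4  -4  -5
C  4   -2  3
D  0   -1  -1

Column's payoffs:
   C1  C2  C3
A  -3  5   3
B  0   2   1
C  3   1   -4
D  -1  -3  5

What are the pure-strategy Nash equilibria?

Row against C1: payoffs 1, -4, 4, 0 → best response C.
Row against C2: payoffs 2, -4, -2, -1 → best response A.
Row against C3: payoffs 1, -5, 3, -1 → best response C.
Column against A: payoffs -3, 5, 3 → best response C2.
Column against B: payoffs 0, 2, 1 → best response C2.
Column against C: payoffs 3, 1, -4 → best response C1.
Column against D: payoffs -1, -3, 5 → best response C3.
Mutual best responses: (A, C2); (C, C1).

Pure-strategy Nash equilibria: (A, C2) and (C, C1)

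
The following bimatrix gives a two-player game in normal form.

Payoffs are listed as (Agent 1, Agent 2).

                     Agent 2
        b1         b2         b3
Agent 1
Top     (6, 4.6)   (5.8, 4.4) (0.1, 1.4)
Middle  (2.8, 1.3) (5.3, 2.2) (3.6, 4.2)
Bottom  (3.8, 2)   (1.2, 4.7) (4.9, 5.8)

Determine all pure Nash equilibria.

(Top, b1), (Bottom, b3)

(Top, b1): Agent 1 gets 6, best alternative 3.8; Agent 2 gets 4.6, best alternative 4.4. No profitable deviation — NE.
(Top, b2): Agent 2 can switch to b1 (4.4 → 4.6). Not NE.
(Top, b3): Agent 1 can switch to Middle (0.1 → 3.6). Not NE.
(Middle, b1): Agent 1 can switch to Top (2.8 → 6). Not NE.
(Middle, b2): Agent 1 can switch to Top (5.3 → 5.8). Not NE.
(Middle, b3): Agent 1 can switch to Bottom (3.6 → 4.9). Not NE.
(Bottom, b1): Agent 1 can switch to Top (3.8 → 6). Not NE.
(Bottom, b2): Agent 1 can switch to Top (1.2 → 5.8). Not NE.
(Bottom, b3): Agent 1 gets 4.9, best alternative 3.6; Agent 2 gets 5.8, best alternative 4.7. No profitable deviation — NE.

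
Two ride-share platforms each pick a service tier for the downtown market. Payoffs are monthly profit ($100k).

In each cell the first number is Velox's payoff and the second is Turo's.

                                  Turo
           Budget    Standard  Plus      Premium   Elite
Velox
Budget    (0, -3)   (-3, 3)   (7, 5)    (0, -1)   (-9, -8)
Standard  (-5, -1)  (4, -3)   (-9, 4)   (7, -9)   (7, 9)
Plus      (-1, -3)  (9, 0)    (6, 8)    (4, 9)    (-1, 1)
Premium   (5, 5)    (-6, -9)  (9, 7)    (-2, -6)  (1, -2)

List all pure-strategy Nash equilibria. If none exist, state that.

(Standard, Elite); (Premium, Plus)

(Budget, Budget): Velox can switch to Premium (0 → 5). Not NE.
(Budget, Standard): Velox can switch to Standard (-3 → 4). Not NE.
(Budget, Plus): Velox can switch to Premium (7 → 9). Not NE.
(Budget, Premium): Velox can switch to Standard (0 → 7). Not NE.
(Budget, Elite): Velox can switch to Standard (-9 → 7). Not NE.
(Standard, Budget): Velox can switch to Budget (-5 → 0). Not NE.
(Standard, Standard): Velox can switch to Plus (4 → 9). Not NE.
(Standard, Plus): Velox can switch to Budget (-9 → 7). Not NE.
(Standard, Premium): Turo can switch to Budget (-9 → -1). Not NE.
(Standard, Elite): Velox gets 7, best alternative 1; Turo gets 9, best alternative 4. No profitable deviation — NE.
(Plus, Budget): Velox can switch to Budget (-1 → 0). Not NE.
(Plus, Standard): Turo can switch to Plus (0 → 8). Not NE.
(Plus, Plus): Velox can switch to Budget (6 → 7). Not NE.
(Premium, Plus): Velox gets 9, best alternative 7; Turo gets 7, best alternative 5. No profitable deviation — NE.
(The remaining 6 profiles each have a profitable deviation by the same check.)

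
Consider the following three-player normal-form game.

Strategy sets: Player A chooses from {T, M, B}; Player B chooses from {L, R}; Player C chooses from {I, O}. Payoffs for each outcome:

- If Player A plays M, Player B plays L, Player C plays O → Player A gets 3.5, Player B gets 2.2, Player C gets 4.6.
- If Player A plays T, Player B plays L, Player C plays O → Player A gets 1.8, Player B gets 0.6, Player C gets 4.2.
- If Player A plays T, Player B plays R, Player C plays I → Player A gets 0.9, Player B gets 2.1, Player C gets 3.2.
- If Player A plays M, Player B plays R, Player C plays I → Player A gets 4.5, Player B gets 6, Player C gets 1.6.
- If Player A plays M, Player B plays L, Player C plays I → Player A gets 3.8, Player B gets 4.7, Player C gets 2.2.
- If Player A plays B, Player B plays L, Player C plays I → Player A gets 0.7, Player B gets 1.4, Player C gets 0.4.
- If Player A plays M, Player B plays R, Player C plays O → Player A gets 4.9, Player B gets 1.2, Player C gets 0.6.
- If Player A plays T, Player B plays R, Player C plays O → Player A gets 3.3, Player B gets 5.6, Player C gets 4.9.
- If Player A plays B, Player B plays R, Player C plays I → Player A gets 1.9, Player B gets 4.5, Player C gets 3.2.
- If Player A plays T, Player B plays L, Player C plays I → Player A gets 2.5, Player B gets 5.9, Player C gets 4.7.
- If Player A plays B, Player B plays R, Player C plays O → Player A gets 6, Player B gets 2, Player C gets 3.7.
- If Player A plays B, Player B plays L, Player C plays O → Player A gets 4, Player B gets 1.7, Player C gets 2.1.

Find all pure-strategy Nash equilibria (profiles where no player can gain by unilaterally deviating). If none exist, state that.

Player A against (L, I): payoffs 2.5, 3.8, 0.7 → best response M.
Player A against (L, O): payoffs 1.8, 3.5, 4 → best response B.
Player A against (R, I): payoffs 0.9, 4.5, 1.9 → best response M.
Player A against (R, O): payoffs 3.3, 4.9, 6 → best response B.
Player B against (T, I): payoffs 5.9, 2.1 → best response L.
Player B against (T, O): payoffs 0.6, 5.6 → best response R.
Player B against (M, I): payoffs 4.7, 6 → best response R.
Player B against (M, O): payoffs 2.2, 1.2 → best response L.
Player B against (B, I): payoffs 1.4, 4.5 → best response R.
Player B against (B, O): payoffs 1.7, 2 → best response R.
Player C against (T, L): payoffs 4.7, 4.2 → best response I.
Player C against (T, R): payoffs 3.2, 4.9 → best response O.
Player C against (M, L): payoffs 2.2, 4.6 → best response O.
Player C against (M, R): payoffs 1.6, 0.6 → best response I.
Player C against (B, L): payoffs 0.4, 2.1 → best response O.
Player C against (B, R): payoffs 3.2, 3.7 → best response O.
Mutual best responses: (M, R, I); (B, R, O).

(M, R, I) and (B, R, O)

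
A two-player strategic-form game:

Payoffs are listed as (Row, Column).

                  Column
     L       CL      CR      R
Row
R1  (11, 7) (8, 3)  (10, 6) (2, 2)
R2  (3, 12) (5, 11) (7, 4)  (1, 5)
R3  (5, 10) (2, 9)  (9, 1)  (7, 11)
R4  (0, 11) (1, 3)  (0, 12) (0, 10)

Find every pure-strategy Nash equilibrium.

Pure-strategy Nash equilibria: (R1, L) and (R3, R)

For each player, find the best response to each opponent profile; mutual best responses are the pure NE.
Row against L: payoffs 11, 3, 5, 0 → best response R1.
Row against CL: payoffs 8, 5, 2, 1 → best response R1.
Row against CR: payoffs 10, 7, 9, 0 → best response R1.
Row against R: payoffs 2, 1, 7, 0 → best response R3.
Column against R1: payoffs 7, 3, 6, 2 → best response L.
Column against R2: payoffs 12, 11, 4, 5 → best response L.
Column against R3: payoffs 10, 9, 1, 11 → best response R.
Column against R4: payoffs 11, 3, 12, 10 → best response CR.
Mutual best responses: (R1, L); (R3, R).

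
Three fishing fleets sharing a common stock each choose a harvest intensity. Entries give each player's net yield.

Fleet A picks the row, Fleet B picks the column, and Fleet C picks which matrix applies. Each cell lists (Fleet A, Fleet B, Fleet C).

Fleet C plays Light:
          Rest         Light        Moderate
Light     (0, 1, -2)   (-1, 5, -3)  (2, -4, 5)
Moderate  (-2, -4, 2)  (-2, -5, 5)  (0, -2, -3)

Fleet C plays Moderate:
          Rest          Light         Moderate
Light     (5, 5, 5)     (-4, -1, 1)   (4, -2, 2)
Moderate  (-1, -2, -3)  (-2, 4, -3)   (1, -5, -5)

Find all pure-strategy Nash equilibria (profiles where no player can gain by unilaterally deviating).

(Light, Rest, Moderate)

For each player, find the best response to each opponent profile; mutual best responses are the pure NE.
Fleet A against (Rest, Light): payoffs 0, -2 → best response Light.
Fleet A against (Rest, Moderate): payoffs 5, -1 → best response Light.
Fleet A against (Light, Light): payoffs -1, -2 → best response Light.
Fleet A against (Light, Moderate): payoffs -4, -2 → best response Moderate.
Fleet A against (Moderate, Light): payoffs 2, 0 → best response Light.
Fleet A against (Moderate, Moderate): payoffs 4, 1 → best response Light.
Fleet B against (Light, Light): payoffs 1, 5, -4 → best response Light.
Fleet B against (Light, Moderate): payoffs 5, -1, -2 → best response Rest.
Fleet B against (Moderate, Light): payoffs -4, -5, -2 → best response Moderate.
Fleet B against (Moderate, Moderate): payoffs -2, 4, -5 → best response Light.
Fleet C against (Light, Rest): payoffs -2, 5 → best response Moderate.
Fleet C against (Light, Light): payoffs -3, 1 → best response Moderate.
Fleet C against (Light, Moderate): payoffs 5, 2 → best response Light.
Fleet C against (Moderate, Rest): payoffs 2, -3 → best response Light.
Fleet C against (Moderate, Light): payoffs 5, -3 → best response Light.
Fleet C against (Moderate, Moderate): payoffs -3, -5 → best response Light.
Mutual best responses: (Light, Rest, Moderate).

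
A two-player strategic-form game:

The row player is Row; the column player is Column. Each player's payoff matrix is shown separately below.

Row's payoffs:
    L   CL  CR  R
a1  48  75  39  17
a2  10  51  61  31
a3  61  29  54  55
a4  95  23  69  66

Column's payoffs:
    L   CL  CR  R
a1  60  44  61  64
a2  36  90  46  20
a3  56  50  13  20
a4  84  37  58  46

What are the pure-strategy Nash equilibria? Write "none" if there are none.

The unique pure-strategy Nash equilibrium is (a4, L).

Mark each player's best response to every combination of opponents' strategies; a profile where every player is best-responding is a pure Nash equilibrium.
Row against L: payoffs 48, 10, 61, 95 → best response a4.
Row against CL: payoffs 75, 51, 29, 23 → best response a1.
Row against CR: payoffs 39, 61, 54, 69 → best response a4.
Row against R: payoffs 17, 31, 55, 66 → best response a4.
Column against a1: payoffs 60, 44, 61, 64 → best response R.
Column against a2: payoffs 36, 90, 46, 20 → best response CL.
Column against a3: payoffs 56, 50, 13, 20 → best response L.
Column against a4: payoffs 84, 37, 58, 46 → best response L.
Mutual best responses: (a4, L).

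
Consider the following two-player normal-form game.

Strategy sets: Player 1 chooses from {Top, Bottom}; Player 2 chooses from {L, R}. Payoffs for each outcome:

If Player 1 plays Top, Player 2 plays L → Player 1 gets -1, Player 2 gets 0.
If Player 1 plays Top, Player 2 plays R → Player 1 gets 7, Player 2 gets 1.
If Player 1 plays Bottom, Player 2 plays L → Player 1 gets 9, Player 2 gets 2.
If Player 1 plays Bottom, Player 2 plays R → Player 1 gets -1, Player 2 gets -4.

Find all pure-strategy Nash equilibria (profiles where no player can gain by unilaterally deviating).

Pure-strategy Nash equilibria: (Top, R) and (Bottom, L)

Player 1 against L: payoffs -1, 9 → best response Bottom.
Player 1 against R: payoffs 7, -1 → best response Top.
Player 2 against Top: payoffs 0, 1 → best response R.
Player 2 against Bottom: payoffs 2, -4 → best response L.
Mutual best responses: (Top, R); (Bottom, L).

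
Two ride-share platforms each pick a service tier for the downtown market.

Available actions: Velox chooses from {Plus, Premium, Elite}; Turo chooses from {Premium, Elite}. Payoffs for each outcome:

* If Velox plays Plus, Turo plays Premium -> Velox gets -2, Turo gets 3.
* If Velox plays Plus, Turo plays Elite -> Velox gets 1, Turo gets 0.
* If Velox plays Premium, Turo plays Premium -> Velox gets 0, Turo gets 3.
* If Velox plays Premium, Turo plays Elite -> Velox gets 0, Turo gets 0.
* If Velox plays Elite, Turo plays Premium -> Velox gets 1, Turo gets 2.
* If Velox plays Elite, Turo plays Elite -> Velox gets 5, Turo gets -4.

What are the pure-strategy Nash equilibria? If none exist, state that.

(Elite, Premium)

Mark each player's best response to every combination of opponents' strategies; a profile where every player is best-responding is a pure Nash equilibrium.
Velox against Premium: payoffs -2, 0, 1 → best response Elite.
Velox against Elite: payoffs 1, 0, 5 → best response Elite.
Turo against Plus: payoffs 3, 0 → best response Premium.
Turo against Premium: payoffs 3, 0 → best response Premium.
Turo against Elite: payoffs 2, -4 → best response Premium.
Mutual best responses: (Elite, Premium).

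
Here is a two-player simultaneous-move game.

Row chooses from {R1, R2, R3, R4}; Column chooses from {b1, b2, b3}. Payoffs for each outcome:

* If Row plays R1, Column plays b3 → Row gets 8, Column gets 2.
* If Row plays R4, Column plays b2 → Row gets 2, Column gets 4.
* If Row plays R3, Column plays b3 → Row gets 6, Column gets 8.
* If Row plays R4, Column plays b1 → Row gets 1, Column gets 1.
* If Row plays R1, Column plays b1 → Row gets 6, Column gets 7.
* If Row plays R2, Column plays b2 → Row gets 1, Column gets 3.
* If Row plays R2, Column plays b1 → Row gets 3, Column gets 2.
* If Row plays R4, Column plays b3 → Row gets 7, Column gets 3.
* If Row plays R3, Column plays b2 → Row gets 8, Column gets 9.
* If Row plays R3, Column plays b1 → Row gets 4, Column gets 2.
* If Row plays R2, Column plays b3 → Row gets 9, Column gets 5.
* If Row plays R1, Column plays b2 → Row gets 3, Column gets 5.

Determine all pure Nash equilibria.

(R1, b1): Row gets 6, best alternative 4; Column gets 7, best alternative 5. No profitable deviation — NE.
(R1, b2): Row can switch to R3 (3 → 8). Not NE.
(R1, b3): Row can switch to R2 (8 → 9). Not NE.
(R2, b1): Row can switch to R1 (3 → 6). Not NE.
(R2, b2): Row can switch to R1 (1 → 3). Not NE.
(R2, b3): Row gets 9, best alternative 8; Column gets 5, best alternative 3. No profitable deviation — NE.
(R3, b1): Row can switch to R1 (4 → 6). Not NE.
(R3, b2): Row gets 8, best alternative 3; Column gets 9, best alternative 8. No profitable deviation — NE.
(R3, b3): Row can switch to R1 (6 → 8). Not NE.
(R4, b1): Row can switch to R1 (1 → 6). Not NE.
(R4, b2): Row can switch to R1 (2 → 3). Not NE.
(R4, b3): Row can switch to R1 (7 → 8). Not NE.

Pure-strategy Nash equilibria: (R1, b1); (R2, b3); (R3, b2)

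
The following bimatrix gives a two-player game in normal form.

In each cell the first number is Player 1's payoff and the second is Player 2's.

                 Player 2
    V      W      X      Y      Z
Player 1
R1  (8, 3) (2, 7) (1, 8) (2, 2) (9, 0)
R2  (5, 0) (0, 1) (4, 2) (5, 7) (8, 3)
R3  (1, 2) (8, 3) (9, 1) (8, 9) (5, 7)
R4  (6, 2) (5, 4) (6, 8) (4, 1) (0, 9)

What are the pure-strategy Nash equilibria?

Player 1 against V: payoffs 8, 5, 1, 6 → best response R1.
Player 1 against W: payoffs 2, 0, 8, 5 → best response R3.
Player 1 against X: payoffs 1, 4, 9, 6 → best response R3.
Player 1 against Y: payoffs 2, 5, 8, 4 → best response R3.
Player 1 against Z: payoffs 9, 8, 5, 0 → best response R1.
Player 2 against R1: payoffs 3, 7, 8, 2, 0 → best response X.
Player 2 against R2: payoffs 0, 1, 2, 7, 3 → best response Y.
Player 2 against R3: payoffs 2, 3, 1, 9, 7 → best response Y.
Player 2 against R4: payoffs 2, 4, 8, 1, 9 → best response Z.
Mutual best responses: (R3, Y).

The unique pure-strategy Nash equilibrium is (R3, Y).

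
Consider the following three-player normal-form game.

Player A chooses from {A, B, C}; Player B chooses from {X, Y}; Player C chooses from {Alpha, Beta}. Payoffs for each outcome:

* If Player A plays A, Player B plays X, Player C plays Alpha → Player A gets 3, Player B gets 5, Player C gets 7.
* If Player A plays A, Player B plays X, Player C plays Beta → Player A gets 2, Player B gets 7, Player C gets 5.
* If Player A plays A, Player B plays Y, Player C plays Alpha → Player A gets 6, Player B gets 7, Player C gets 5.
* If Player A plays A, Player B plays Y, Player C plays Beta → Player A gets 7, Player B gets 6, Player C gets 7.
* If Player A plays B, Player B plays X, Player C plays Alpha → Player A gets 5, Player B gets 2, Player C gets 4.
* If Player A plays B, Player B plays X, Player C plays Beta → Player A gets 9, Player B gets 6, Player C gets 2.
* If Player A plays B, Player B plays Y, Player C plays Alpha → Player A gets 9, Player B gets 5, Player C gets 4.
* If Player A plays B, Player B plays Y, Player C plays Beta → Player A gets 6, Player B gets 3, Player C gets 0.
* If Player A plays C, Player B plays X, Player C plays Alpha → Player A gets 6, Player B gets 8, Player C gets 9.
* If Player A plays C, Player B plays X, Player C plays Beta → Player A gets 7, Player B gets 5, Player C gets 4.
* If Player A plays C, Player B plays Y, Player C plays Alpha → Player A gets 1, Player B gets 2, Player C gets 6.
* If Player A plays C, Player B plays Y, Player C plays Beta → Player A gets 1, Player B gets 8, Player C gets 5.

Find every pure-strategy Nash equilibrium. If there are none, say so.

(B, Y, Alpha) and (C, X, Alpha)

For each strategy profile, look for a profitable unilateral deviation.
(A, X, Alpha): Player A can switch to B (3 → 5). Not NE.
(A, X, Beta): Player A can switch to B (2 → 9). Not NE.
(A, Y, Alpha): Player A can switch to B (6 → 9). Not NE.
(A, Y, Beta): Player B can switch to X (6 → 7). Not NE.
(B, X, Alpha): Player A can switch to C (5 → 6). Not NE.
(B, X, Beta): Player C can switch to Alpha (2 → 4). Not NE.
(B, Y, Alpha): Player A gets 9, best alternative 6; Player B gets 5, best alternative 2; Player C gets 4, best alternative 0. No profitable deviation — NE.
(B, Y, Beta): Player A can switch to A (6 → 7). Not NE.
(C, X, Alpha): Player A gets 6, best alternative 5; Player B gets 8, best alternative 2; Player C gets 9, best alternative 4. No profitable deviation — NE.
(C, X, Beta): Player A can switch to B (7 → 9). Not NE.
(C, Y, Alpha): Player A can switch to A (1 → 6). Not NE.
(C, Y, Beta): Player A can switch to A (1 → 7). Not NE.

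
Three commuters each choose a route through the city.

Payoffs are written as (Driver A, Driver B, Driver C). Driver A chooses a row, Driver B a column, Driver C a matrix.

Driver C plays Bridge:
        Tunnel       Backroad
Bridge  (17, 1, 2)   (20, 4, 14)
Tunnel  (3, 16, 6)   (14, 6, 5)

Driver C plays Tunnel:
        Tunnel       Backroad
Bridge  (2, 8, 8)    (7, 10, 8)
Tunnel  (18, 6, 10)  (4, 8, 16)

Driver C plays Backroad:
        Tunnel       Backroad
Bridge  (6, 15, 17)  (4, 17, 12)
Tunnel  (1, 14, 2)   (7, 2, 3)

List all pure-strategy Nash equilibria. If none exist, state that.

(Bridge, Backroad, Bridge)

For each player, find the best response to each opponent profile; mutual best responses are the pure NE.
Driver A against (Tunnel, Bridge): payoffs 17, 3 → best response Bridge.
Driver A against (Tunnel, Tunnel): payoffs 2, 18 → best response Tunnel.
Driver A against (Tunnel, Backroad): payoffs 6, 1 → best response Bridge.
Driver A against (Backroad, Bridge): payoffs 20, 14 → best response Bridge.
Driver A against (Backroad, Tunnel): payoffs 7, 4 → best response Bridge.
Driver A against (Backroad, Backroad): payoffs 4, 7 → best response Tunnel.
Driver B against (Bridge, Bridge): payoffs 1, 4 → best response Backroad.
Driver B against (Bridge, Tunnel): payoffs 8, 10 → best response Backroad.
Driver B against (Bridge, Backroad): payoffs 15, 17 → best response Backroad.
Driver B against (Tunnel, Bridge): payoffs 16, 6 → best response Tunnel.
Driver B against (Tunnel, Tunnel): payoffs 6, 8 → best response Backroad.
Driver B against (Tunnel, Backroad): payoffs 14, 2 → best response Tunnel.
Driver C against (Bridge, Tunnel): payoffs 2, 8, 17 → best response Backroad.
Driver C against (Bridge, Backroad): payoffs 14, 8, 12 → best response Bridge.
Driver C against (Tunnel, Tunnel): payoffs 6, 10, 2 → best response Tunnel.
Driver C against (Tunnel, Backroad): payoffs 5, 16, 3 → best response Tunnel.
Mutual best responses: (Bridge, Backroad, Bridge).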